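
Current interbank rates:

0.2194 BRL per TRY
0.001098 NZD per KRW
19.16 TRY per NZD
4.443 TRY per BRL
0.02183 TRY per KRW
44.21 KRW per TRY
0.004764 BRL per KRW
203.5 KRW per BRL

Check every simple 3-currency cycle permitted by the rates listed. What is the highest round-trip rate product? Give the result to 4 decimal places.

TRY→BRL→KRW→TRY: 0.2194 × 203.5 × 0.02183 = 0.97466
TRY→KRW→BRL→TRY: 44.21 × 0.004764 × 4.443 = 0.93577
TRY→KRW→NZD→TRY: 44.21 × 0.001098 × 19.16 = 0.93008
Maximum is TRY→BRL→KRW→TRY at 0.9747; no arbitrage — every cycle loses value.

0.9747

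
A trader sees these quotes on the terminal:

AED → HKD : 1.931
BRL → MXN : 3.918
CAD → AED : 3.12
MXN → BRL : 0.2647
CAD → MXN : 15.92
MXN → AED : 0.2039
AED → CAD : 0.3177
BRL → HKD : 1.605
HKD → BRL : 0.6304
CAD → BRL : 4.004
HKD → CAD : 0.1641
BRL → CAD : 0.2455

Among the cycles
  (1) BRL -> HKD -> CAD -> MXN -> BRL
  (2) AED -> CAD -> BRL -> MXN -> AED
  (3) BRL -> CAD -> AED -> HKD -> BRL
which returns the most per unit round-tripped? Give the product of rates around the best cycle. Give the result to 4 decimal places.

(1) 1.605 × 0.1641 × 15.92 × 0.2647 = 1.10989
(2) 0.3177 × 4.004 × 3.918 × 0.2039 = 1.01623
(3) 0.2455 × 3.12 × 1.931 × 0.6304 = 0.93240
Highest is cycle (1) at 1.1099 (>1, arbitrage).

1.1099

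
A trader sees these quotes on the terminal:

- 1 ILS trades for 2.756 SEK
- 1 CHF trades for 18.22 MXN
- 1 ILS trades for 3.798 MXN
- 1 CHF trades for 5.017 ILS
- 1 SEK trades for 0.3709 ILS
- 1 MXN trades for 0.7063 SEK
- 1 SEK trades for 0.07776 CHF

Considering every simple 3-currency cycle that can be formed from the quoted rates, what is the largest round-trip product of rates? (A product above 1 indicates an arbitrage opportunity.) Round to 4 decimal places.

CHF→ILS→SEK→CHF: 5.017 × 2.756 × 0.07776 = 1.07518
CHF→MXN→SEK→CHF: 18.22 × 0.7063 × 0.07776 = 1.00068
MXN→SEK→ILS→MXN: 0.7063 × 0.3709 × 3.798 = 0.99495
Maximum is CHF→ILS→SEK→CHF at 1.0752; arbitrage exists.

1.0752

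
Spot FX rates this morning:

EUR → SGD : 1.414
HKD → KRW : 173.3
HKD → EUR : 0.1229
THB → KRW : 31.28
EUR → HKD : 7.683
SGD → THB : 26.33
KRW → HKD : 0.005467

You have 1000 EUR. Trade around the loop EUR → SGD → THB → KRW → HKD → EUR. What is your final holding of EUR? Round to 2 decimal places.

782.47

1000 EUR × 1.414 = 1414 SGD
1414 SGD × 26.33 = 37230.62 THB
37230.62 THB × 31.28 = 1164573.7936 KRW
1164573.7936 KRW × 0.005467 = 6366.7249296112 HKD
6366.7249296112 HKD × 0.1229 = 782.47049384921648 EUR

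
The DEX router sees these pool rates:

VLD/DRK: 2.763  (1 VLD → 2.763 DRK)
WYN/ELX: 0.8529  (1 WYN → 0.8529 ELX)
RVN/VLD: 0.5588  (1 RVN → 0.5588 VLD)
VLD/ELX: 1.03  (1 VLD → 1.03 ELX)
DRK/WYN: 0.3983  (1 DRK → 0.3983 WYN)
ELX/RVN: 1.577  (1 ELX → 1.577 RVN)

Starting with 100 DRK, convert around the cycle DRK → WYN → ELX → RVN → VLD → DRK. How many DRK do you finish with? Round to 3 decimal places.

82.714

100 DRK × 0.3983 = 39.83 WYN
39.83 WYN × 0.8529 = 33.971007 ELX
33.971007 ELX × 1.577 = 53.572278039 RVN
53.572278039 RVN × 0.5588 = 29.9361889681932 VLD
29.9361889681932 VLD × 2.763 = 82.7136901191178116 DRK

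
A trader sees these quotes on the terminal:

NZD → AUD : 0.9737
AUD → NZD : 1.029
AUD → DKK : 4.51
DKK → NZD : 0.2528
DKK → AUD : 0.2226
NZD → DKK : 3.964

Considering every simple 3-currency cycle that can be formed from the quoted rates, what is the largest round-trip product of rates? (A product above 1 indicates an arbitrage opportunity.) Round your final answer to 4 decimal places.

1.1101

NZD→AUD→DKK→NZD: 0.9737 × 4.51 × 0.2528 = 1.11014
NZD→DKK→AUD→NZD: 3.964 × 0.2226 × 1.029 = 0.90798
Maximum is NZD→AUD→DKK→NZD at 1.1101; arbitrage exists.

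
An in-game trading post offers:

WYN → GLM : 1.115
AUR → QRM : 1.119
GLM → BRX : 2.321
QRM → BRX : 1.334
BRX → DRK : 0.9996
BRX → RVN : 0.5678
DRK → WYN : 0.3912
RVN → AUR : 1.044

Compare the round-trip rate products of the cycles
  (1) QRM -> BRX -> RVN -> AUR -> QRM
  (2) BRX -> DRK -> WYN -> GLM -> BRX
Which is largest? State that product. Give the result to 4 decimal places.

(1) 1.334 × 0.5678 × 1.044 × 1.119 = 0.88487
(2) 0.9996 × 0.3912 × 1.115 × 2.321 = 1.01199
Highest is cycle (2) at 1.0120 (>1, arbitrage).

1.0120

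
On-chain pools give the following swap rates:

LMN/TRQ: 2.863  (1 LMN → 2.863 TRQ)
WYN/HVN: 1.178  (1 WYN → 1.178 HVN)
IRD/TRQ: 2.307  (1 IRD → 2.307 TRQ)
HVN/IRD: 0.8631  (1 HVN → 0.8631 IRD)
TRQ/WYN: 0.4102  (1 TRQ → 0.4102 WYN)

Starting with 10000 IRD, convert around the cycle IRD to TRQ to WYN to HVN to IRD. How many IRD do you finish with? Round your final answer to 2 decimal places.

9621.65

10000 IRD × 2.307 = 23070 TRQ
23070 TRQ × 0.4102 = 9463.314 WYN
9463.314 WYN × 1.178 = 11147.783892 HVN
11147.783892 HVN × 0.8631 = 9621.6522771852 IRD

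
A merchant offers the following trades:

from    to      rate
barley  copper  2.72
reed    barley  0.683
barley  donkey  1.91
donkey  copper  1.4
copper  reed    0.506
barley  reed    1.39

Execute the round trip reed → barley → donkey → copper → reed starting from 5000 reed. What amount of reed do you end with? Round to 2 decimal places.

5000 reed × 0.683 = 3415 barley
3415 barley × 1.91 = 6522.65 donkey
6522.65 donkey × 1.4 = 9131.71 copper
9131.71 copper × 0.506 = 4620.64526 reed

4620.65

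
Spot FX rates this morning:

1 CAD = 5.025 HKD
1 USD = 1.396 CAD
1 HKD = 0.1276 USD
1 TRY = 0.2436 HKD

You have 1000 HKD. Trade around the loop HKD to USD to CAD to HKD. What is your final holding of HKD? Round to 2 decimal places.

1000 HKD × 0.1276 = 127.6 USD
127.6 USD × 1.396 = 178.1296 CAD
178.1296 CAD × 5.025 = 895.10124 HKD

895.10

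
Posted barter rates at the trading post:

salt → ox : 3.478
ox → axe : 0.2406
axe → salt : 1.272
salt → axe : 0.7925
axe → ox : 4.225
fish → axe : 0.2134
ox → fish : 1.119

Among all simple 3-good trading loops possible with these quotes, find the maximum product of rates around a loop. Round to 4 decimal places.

salt→ox→axe→salt: 3.478 × 0.2406 × 1.272 = 1.06442
fish→axe→ox→fish: 0.2134 × 4.225 × 1.119 = 1.00891
Maximum is salt→ox→axe→salt at 1.0644; arbitrage exists.

1.0644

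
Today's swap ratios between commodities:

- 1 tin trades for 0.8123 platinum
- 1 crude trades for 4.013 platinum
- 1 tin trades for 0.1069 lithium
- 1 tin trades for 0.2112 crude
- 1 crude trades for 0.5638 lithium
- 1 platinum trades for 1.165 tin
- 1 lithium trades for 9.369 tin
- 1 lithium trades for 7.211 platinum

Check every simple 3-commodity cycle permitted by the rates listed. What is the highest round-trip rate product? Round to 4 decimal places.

1.1156

crude→lithium→tin→crude: 0.5638 × 9.369 × 0.2112 = 1.11561
crude→platinum→tin→crude: 4.013 × 1.165 × 0.2112 = 0.98739
tin→lithium→platinum→tin: 0.1069 × 7.211 × 1.165 = 0.89805
Maximum is crude→lithium→tin→crude at 1.1156; arbitrage exists.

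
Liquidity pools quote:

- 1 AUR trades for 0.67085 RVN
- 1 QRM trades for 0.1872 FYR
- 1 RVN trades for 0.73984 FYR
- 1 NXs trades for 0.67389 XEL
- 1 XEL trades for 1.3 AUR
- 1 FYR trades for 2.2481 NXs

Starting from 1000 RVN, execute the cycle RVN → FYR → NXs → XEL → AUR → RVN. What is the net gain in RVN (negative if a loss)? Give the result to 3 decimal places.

1000 RVN × 0.73984 = 739.84 FYR
739.84 FYR × 2.2481 = 1663.234304 NXs
1663.234304 NXs × 0.67389 = 1120.83696512256 XEL
1120.83696512256 XEL × 1.3 = 1457.088054659328 AUR
1457.088054659328 AUR × 0.67085 = 977.4875214682101888 RVN
Net change: 977.4875214682101888 − 1000 = -22.5124785317898112 RVN

-22.512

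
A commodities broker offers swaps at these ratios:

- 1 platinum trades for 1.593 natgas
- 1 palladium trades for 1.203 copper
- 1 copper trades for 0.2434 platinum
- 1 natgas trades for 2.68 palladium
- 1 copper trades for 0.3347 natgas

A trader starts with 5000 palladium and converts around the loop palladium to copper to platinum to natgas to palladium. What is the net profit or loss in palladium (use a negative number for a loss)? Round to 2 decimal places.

1250.39

5000 palladium × 1.203 = 6015 copper
6015 copper × 0.2434 = 1464.051 platinum
1464.051 platinum × 1.593 = 2332.233243 natgas
2332.233243 natgas × 2.68 = 6250.38509124 palladium
Net change: 6250.38509124 − 5000 = 1250.38509124 palladium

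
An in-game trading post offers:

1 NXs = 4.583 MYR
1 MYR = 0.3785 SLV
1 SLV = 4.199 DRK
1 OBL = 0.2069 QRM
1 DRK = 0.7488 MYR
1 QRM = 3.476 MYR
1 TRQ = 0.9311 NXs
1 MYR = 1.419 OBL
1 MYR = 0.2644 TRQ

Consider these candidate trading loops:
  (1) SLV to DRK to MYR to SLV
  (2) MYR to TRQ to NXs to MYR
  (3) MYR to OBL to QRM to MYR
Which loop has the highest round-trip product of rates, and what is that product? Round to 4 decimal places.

1.1901

(1) 4.199 × 0.7488 × 0.3785 = 1.19008
(2) 0.2644 × 0.9311 × 4.583 = 1.12826
(3) 1.419 × 0.2069 × 3.476 = 1.02052
Highest is cycle (1) at 1.1901 (>1, arbitrage).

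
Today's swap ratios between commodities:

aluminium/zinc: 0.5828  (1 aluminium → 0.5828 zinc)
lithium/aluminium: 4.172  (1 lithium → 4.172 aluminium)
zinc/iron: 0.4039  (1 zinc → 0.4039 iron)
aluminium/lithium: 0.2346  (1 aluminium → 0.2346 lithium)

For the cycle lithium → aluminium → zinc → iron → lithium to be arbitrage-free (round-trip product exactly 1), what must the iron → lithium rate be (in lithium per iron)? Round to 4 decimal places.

1.0183

Known legs of the cycle: 4.172 × 0.5828 × 0.4039 = 0.98205926224
For no arbitrage the full-cycle product must be 1, so the missing rate is 1 / 0.98205926224 ≈ 1.018268.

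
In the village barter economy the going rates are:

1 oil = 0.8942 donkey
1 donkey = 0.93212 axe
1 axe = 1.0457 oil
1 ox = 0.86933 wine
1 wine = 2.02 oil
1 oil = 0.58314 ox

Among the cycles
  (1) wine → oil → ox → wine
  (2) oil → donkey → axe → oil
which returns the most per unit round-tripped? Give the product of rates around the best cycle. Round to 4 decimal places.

(1) 2.02 × 0.58314 × 0.86933 = 1.02402
(2) 0.8942 × 0.93212 × 1.0457 = 0.87159
Highest is cycle (1) at 1.0240 (>1, arbitrage).

1.0240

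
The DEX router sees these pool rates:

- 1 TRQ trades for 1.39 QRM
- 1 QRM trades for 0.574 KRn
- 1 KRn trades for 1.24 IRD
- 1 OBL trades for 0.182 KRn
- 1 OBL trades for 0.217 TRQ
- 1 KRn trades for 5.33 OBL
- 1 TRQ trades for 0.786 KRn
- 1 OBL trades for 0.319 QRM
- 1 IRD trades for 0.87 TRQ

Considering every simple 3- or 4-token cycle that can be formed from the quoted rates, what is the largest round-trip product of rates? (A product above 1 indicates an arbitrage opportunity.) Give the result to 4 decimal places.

OBL→QRM→KRn→OBL: 0.319 × 0.574 × 5.33 = 0.97595
OBL→TRQ→QRM→KRn→OBL: 0.217 × 1.39 × 0.574 × 5.33 = 0.92281
OBL→TRQ→KRn→OBL: 0.217 × 0.786 × 5.33 = 0.90910
TRQ→QRM→KRn→IRD→TRQ: 1.39 × 0.574 × 1.24 × 0.87 = 0.86073
TRQ→KRn→IRD→TRQ: 0.786 × 1.24 × 0.87 = 0.84794
Maximum is OBL→QRM→KRn→OBL at 0.9760; no arbitrage — every cycle loses value.

0.9760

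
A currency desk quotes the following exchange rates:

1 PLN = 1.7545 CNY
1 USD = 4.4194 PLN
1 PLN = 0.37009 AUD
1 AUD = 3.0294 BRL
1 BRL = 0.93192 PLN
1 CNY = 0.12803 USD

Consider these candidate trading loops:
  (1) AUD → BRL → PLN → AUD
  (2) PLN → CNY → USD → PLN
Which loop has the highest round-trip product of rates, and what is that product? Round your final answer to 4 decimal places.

(1) 3.0294 × 0.93192 × 0.37009 = 1.04482
(2) 1.7545 × 0.12803 × 4.4194 = 0.99272
Highest is cycle (1) at 1.0448 (>1, arbitrage).

1.0448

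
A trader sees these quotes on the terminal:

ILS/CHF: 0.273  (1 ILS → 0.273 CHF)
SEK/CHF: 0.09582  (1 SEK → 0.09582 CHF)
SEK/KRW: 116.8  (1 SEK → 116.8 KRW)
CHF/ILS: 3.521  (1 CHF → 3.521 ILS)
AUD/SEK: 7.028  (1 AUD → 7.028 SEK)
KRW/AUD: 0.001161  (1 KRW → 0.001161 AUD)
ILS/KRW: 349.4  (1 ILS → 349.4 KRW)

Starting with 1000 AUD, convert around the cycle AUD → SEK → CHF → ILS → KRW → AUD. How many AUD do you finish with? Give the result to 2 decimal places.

961.85

1000 AUD × 7.028 = 7028 SEK
7028 SEK × 0.09582 = 673.42296 CHF
673.42296 CHF × 3.521 = 2371.12224216 ILS
2371.12224216 ILS × 349.4 = 828470.111410704 KRW
828470.111410704 KRW × 0.001161 = 961.853799347827344 AUD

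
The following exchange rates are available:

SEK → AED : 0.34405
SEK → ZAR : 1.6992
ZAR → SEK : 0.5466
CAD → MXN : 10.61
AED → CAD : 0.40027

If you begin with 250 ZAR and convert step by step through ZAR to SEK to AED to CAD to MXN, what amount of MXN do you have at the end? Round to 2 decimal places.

199.66

250 ZAR × 0.5466 = 136.65 SEK
136.65 SEK × 0.34405 = 47.0144325 AED
47.0144325 AED × 0.40027 = 18.818466896775 CAD
18.818466896775 CAD × 10.61 = 199.66393377478275 MXN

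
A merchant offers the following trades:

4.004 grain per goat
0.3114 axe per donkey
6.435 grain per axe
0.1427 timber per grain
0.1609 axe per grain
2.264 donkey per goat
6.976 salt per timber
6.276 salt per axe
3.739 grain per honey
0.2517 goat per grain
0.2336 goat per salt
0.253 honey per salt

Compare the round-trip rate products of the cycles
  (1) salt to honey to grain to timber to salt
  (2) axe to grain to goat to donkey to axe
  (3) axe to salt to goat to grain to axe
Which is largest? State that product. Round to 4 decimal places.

1.1419

(1) 0.253 × 3.739 × 0.1427 × 6.976 = 0.94169
(2) 6.435 × 0.2517 × 2.264 × 0.3114 = 1.14190
(3) 6.276 × 0.2336 × 4.004 × 0.1609 = 0.94451
Highest is cycle (2) at 1.1419 (>1, arbitrage).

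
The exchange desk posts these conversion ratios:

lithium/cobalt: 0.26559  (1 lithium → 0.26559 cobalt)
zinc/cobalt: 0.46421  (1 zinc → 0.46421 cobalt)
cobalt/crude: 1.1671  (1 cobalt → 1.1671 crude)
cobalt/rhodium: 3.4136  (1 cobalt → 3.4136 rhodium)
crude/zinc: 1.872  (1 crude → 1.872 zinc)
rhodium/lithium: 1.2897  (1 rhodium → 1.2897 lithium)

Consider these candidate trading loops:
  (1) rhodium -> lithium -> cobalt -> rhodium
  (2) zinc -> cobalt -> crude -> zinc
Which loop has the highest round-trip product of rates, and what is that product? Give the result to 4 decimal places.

1.1693

(1) 1.2897 × 0.26559 × 3.4136 = 1.16927
(2) 0.46421 × 1.1671 × 1.872 = 1.01421
Highest is cycle (1) at 1.1693 (>1, arbitrage).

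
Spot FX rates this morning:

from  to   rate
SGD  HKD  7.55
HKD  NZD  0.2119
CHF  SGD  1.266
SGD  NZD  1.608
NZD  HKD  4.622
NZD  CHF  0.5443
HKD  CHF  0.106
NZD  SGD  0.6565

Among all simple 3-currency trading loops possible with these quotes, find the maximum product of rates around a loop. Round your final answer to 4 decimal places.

1.1080

NZD→CHF→SGD→NZD: 0.5443 × 1.266 × 1.608 = 1.10805
NZD→SGD→HKD→NZD: 0.6565 × 7.55 × 0.2119 = 1.05030
HKD→CHF→SGD→HKD: 0.106 × 1.266 × 7.55 = 1.01318
Maximum is NZD→CHF→SGD→NZD at 1.1080; arbitrage exists.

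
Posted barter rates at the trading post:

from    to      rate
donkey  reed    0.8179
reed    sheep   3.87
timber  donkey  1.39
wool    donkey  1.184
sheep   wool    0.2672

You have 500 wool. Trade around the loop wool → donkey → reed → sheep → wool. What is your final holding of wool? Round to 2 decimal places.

500.69

500 wool × 1.184 = 592 donkey
592 donkey × 0.8179 = 484.1968 reed
484.1968 reed × 3.87 = 1873.841616 sheep
1873.841616 sheep × 0.2672 = 500.6904797952 wool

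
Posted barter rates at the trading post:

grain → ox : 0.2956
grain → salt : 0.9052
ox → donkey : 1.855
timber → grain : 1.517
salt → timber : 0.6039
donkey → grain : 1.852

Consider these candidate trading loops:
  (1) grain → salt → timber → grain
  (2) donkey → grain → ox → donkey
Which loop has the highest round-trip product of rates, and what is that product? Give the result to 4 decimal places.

(1) 0.9052 × 0.6039 × 1.517 = 0.82927
(2) 1.852 × 0.2956 × 1.855 = 1.01552
Highest is cycle (2) at 1.0155 (>1, arbitrage).

1.0155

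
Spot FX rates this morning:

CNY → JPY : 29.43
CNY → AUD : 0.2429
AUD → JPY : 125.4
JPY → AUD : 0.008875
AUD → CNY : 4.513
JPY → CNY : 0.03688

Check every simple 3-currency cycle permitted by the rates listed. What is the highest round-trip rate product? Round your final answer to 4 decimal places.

1.1788

AUD→CNY→JPY→AUD: 4.513 × 29.43 × 0.008875 = 1.17876
AUD→JPY→CNY→AUD: 125.4 × 0.03688 × 0.2429 = 1.12335
Maximum is AUD→CNY→JPY→AUD at 1.1788; arbitrage exists.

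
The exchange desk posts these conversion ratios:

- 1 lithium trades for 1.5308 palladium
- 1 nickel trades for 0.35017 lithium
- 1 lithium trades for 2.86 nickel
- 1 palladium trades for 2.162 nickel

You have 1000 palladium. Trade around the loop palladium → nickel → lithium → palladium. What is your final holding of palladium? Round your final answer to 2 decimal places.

1158.92

1000 palladium × 2.162 = 2162 nickel
2162 nickel × 0.35017 = 757.06754 lithium
757.06754 lithium × 1.5308 = 1158.918990232 palladium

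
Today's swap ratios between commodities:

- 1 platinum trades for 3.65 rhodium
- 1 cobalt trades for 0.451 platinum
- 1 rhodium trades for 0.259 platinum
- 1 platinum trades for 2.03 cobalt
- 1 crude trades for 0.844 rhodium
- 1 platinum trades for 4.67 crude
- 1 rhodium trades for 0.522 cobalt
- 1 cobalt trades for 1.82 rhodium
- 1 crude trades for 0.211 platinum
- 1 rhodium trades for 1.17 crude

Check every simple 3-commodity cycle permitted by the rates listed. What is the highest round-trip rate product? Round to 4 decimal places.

1.0208

crude→rhodium→platinum→crude: 0.844 × 0.259 × 4.67 = 1.02084
platinum→cobalt→rhodium→platinum: 2.03 × 1.82 × 0.259 = 0.95690
crude→platinum→rhodium→crude: 0.211 × 3.65 × 1.17 = 0.90108
platinum→rhodium→cobalt→platinum: 3.65 × 0.522 × 0.451 = 0.85929
Maximum is crude→rhodium→platinum→crude at 1.0208; arbitrage exists.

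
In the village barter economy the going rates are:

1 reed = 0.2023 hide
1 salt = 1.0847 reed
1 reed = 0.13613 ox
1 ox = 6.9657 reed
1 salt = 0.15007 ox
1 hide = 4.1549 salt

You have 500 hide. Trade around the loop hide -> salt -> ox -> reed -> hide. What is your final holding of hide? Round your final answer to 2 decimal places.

500 hide × 4.1549 = 2077.45 salt
2077.45 salt × 0.15007 = 311.7629215 ox
311.7629215 ox × 6.9657 = 2171.64698229255 reed
2171.64698229255 reed × 0.2023 = 439.324184517782865 hide

439.32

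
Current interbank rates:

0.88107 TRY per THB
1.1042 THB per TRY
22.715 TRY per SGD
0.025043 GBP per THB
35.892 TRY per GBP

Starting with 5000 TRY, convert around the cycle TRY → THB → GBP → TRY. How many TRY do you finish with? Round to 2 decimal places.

5000 TRY × 1.1042 = 5521 THB
5521 THB × 0.025043 = 138.262403 GBP
138.262403 GBP × 35.892 = 4962.514168476 TRY

4962.51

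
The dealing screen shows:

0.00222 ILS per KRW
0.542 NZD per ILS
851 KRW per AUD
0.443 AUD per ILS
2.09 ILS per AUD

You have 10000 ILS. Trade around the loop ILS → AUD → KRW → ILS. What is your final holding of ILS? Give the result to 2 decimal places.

8369.24

10000 ILS × 0.443 = 4430 AUD
4430 AUD × 851 = 3769930 KRW
3769930 KRW × 0.00222 = 8369.2446 ILS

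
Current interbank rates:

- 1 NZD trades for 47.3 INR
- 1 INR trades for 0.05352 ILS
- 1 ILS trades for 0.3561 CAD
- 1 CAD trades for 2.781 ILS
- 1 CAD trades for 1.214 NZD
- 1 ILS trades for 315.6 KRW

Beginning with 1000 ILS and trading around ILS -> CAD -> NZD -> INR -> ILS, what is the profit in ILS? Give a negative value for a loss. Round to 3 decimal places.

94.379

1000 ILS × 0.3561 = 356.1 CAD
356.1 CAD × 1.214 = 432.3054 NZD
432.3054 NZD × 47.3 = 20448.04542 INR
20448.04542 INR × 0.05352 = 1094.3793908784 ILS
Net change: 1094.3793908784 − 1000 = 94.3793908784 ILS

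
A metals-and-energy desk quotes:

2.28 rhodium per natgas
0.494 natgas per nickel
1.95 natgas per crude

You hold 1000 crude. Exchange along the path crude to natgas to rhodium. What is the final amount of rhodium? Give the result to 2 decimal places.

4446.00

1000 crude × 1.95 = 1950 natgas
1950 natgas × 2.28 = 4446 rhodium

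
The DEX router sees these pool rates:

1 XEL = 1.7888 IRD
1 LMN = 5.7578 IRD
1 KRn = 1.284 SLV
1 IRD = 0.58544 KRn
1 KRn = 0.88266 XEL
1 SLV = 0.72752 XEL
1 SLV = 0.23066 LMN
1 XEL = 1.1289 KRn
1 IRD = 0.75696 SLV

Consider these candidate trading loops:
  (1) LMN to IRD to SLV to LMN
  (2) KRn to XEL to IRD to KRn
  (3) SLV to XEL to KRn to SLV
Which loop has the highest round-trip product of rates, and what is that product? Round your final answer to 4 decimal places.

1.0545

(1) 5.7578 × 0.75696 × 0.23066 = 1.00531
(2) 0.88266 × 1.7888 × 0.58544 = 0.92435
(3) 0.72752 × 1.1289 × 1.284 = 1.05455
Highest is cycle (3) at 1.0545 (>1, arbitrage).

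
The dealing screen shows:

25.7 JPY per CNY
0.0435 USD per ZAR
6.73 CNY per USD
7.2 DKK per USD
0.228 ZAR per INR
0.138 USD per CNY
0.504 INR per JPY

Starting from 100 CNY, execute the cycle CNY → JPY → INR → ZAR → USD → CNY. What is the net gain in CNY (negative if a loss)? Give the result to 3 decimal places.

100 CNY × 25.7 = 2570 JPY
2570 JPY × 0.504 = 1295.28 INR
1295.28 INR × 0.228 = 295.32384 ZAR
295.32384 ZAR × 0.0435 = 12.84658704 USD
12.84658704 USD × 6.73 = 86.4575307792 CNY
Net change: 86.4575307792 − 100 = -13.5424692208 CNY

-13.542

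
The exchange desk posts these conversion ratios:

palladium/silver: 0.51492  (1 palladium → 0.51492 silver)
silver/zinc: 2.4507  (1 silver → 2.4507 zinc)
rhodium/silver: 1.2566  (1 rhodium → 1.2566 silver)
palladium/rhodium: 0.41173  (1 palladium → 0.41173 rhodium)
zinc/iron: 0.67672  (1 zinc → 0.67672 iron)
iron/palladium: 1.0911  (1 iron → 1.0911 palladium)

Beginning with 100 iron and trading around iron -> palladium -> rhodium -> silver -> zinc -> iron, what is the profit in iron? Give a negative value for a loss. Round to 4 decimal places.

100 iron × 1.0911 = 109.11 palladium
109.11 palladium × 0.41173 = 44.9238603 rhodium
44.9238603 rhodium × 1.2566 = 56.45132285298 silver
56.45132285298 silver × 2.4507 = 138.345256915798086 zinc
138.345256915798086 zinc × 0.67672 = 93.62100226005888075792 iron
Net change: 93.62100226005888075792 − 100 = -6.37899773994111924208 iron

-6.3790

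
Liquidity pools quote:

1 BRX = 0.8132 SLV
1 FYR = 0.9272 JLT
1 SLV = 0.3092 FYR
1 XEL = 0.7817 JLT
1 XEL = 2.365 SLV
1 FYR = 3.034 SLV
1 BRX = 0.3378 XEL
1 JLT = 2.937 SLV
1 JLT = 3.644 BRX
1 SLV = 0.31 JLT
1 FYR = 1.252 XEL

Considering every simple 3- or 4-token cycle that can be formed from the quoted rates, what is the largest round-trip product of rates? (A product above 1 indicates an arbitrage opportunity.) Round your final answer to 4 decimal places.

0.9622

JLT→BRX→XEL→JLT: 3.644 × 0.3378 × 0.7817 = 0.96223
JLT→BRX→SLV→JLT: 3.644 × 0.8132 × 0.31 = 0.91862
FYR→XEL→SLV→FYR: 1.252 × 2.365 × 0.3092 = 0.91554
JLT→BRX→XEL→SLV→JLT: 3.644 × 0.3378 × 2.365 × 0.31 = 0.90247
JLT→SLV→FYR→XEL→JLT: 2.937 × 0.3092 × 1.252 × 0.7817 = 0.88877
JLT→BRX→SLV→FYR→JLT: 3.644 × 0.8132 × 0.3092 × 0.9272 = 0.84955
JLT→SLV→FYR→JLT: 2.937 × 0.3092 × 0.9272 = 0.84201
Maximum is JLT→BRX→XEL→JLT at 0.9622; no arbitrage — every cycle loses value.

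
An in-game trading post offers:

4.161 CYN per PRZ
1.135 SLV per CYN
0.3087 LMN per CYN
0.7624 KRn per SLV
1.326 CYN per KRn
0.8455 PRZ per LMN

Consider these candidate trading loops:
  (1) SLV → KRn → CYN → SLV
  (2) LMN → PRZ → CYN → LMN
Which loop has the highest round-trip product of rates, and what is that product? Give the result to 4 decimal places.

1.1474

(1) 0.7624 × 1.326 × 1.135 = 1.14742
(2) 0.8455 × 4.161 × 0.3087 = 1.08605
Highest is cycle (1) at 1.1474 (>1, arbitrage).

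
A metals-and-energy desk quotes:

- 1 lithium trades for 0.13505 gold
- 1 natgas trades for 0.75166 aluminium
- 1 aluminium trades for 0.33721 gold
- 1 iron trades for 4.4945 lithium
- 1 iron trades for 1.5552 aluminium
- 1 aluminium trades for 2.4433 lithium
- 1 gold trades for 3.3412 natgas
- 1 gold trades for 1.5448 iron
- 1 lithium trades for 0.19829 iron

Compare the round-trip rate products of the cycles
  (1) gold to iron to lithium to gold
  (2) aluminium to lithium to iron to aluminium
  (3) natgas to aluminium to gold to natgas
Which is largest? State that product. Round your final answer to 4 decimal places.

0.9377

(1) 1.5448 × 4.4945 × 0.13505 = 0.93767
(2) 2.4433 × 0.19829 × 1.5552 = 0.75347
(3) 0.75166 × 0.33721 × 3.3412 = 0.84688
Highest is cycle (1) at 0.9377 (≤1, no arbitrage).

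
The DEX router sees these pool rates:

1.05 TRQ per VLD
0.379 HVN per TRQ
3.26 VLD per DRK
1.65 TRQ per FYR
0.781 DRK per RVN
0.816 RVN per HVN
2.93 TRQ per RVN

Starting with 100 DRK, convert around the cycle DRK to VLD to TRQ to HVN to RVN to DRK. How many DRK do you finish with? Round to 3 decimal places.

82.677

100 DRK × 3.26 = 326 VLD
326 VLD × 1.05 = 342.3 TRQ
342.3 TRQ × 0.379 = 129.7317 HVN
129.7317 HVN × 0.816 = 105.8610672 RVN
105.8610672 RVN × 0.781 = 82.6774934832 DRK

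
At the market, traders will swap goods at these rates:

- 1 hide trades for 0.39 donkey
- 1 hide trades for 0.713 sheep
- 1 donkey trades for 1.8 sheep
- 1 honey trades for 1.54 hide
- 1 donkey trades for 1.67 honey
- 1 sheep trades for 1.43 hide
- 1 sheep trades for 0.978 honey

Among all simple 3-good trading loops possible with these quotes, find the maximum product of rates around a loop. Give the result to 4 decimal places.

hide→sheep→honey→hide: 0.713 × 0.978 × 1.54 = 1.07386
hide→donkey→sheep→hide: 0.39 × 1.8 × 1.43 = 1.00386
hide→donkey→honey→hide: 0.39 × 1.67 × 1.54 = 1.00300
Maximum is hide→sheep→honey→hide at 1.0739; arbitrage exists.

1.0739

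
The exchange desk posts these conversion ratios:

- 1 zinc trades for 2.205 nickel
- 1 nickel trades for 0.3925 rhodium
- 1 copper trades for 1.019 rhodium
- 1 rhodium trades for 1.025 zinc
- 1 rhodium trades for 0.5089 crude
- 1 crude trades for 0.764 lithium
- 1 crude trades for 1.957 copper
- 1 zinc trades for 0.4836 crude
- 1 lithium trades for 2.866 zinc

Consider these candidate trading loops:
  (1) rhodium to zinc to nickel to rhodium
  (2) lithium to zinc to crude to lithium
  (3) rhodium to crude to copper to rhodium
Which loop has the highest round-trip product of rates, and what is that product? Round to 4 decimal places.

(1) 1.025 × 2.205 × 0.3925 = 0.88710
(2) 2.866 × 0.4836 × 0.764 = 1.05890
(3) 0.5089 × 1.957 × 1.019 = 1.01484
Highest is cycle (2) at 1.0589 (>1, arbitrage).

1.0589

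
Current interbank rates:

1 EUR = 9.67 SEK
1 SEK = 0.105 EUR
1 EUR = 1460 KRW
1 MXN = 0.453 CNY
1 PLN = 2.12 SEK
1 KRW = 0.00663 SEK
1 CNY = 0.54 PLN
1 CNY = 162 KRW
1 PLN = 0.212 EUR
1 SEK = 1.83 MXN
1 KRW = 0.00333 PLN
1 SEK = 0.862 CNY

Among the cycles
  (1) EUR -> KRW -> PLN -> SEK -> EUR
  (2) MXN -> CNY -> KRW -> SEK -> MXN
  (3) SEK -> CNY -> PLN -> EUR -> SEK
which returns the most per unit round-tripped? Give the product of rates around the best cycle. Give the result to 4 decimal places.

1.0822

(1) 1460 × 0.00333 × 2.12 × 0.105 = 1.08224
(2) 0.453 × 162 × 0.00663 × 1.83 = 0.89038
(3) 0.862 × 0.54 × 0.212 × 9.67 = 0.95425
Highest is cycle (1) at 1.0822 (>1, arbitrage).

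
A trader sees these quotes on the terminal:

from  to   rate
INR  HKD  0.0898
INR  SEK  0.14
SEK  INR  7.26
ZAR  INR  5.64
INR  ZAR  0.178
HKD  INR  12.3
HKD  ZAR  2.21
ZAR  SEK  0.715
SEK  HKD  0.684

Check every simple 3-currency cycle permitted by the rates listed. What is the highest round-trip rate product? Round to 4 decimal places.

INR→SEK→HKD→INR: 0.14 × 0.684 × 12.3 = 1.17785
ZAR→INR→HKD→ZAR: 5.64 × 0.0898 × 2.21 = 1.11930
ZAR→SEK→HKD→ZAR: 0.715 × 0.684 × 2.21 = 1.08082
ZAR→SEK→INR→ZAR: 0.715 × 7.26 × 0.178 = 0.92398
Maximum is INR→SEK→HKD→INR at 1.1778; arbitrage exists.

1.1778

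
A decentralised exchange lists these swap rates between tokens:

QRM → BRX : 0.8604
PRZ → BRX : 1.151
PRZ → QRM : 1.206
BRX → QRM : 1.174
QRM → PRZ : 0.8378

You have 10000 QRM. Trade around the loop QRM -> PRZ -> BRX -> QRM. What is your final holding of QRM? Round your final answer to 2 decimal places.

11320.97

10000 QRM × 0.8378 = 8378 PRZ
8378 PRZ × 1.151 = 9643.078 BRX
9643.078 BRX × 1.174 = 11320.973572 QRM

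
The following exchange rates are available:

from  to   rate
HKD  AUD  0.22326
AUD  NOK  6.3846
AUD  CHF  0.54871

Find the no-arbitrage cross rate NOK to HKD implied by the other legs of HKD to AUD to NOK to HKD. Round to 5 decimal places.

Known legs of the cycle: 0.22326 × 6.3846 = 1.425425796
For no arbitrage the full-cycle product must be 1, so the missing rate is 1 / 1.425425796 ≈ 0.7015448.

0.70154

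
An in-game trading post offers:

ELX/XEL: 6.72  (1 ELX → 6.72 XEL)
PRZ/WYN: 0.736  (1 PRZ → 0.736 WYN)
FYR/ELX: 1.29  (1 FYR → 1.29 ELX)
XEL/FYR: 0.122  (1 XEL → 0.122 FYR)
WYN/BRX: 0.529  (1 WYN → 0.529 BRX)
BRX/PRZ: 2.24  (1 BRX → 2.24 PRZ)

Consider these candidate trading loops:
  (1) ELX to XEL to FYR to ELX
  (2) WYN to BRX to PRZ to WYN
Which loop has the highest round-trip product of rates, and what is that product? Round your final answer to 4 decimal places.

(1) 6.72 × 0.122 × 1.29 = 1.05759
(2) 0.529 × 2.24 × 0.736 = 0.87213
Highest is cycle (1) at 1.0576 (>1, arbitrage).

1.0576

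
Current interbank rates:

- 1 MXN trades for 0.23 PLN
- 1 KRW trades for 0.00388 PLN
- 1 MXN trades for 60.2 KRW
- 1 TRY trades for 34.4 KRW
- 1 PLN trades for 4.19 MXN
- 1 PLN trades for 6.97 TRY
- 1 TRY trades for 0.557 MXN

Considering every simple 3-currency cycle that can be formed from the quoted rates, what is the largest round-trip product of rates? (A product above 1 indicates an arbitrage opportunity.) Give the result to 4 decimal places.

0.9787

PLN→MXN→KRW→PLN: 4.19 × 60.2 × 0.00388 = 0.97868
TRY→KRW→PLN→TRY: 34.4 × 0.00388 × 6.97 = 0.93030
TRY→MXN→PLN→TRY: 0.557 × 0.23 × 6.97 = 0.89293
Maximum is PLN→MXN→KRW→PLN at 0.9787; no arbitrage — every cycle loses value.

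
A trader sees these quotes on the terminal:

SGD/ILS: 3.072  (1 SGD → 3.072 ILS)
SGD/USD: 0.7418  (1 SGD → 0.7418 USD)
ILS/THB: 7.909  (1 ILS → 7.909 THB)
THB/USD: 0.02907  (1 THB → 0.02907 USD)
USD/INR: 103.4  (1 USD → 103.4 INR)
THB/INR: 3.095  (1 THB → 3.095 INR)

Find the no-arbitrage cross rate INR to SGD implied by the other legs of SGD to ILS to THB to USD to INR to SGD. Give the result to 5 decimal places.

Known legs of the cycle: 3.072 × 7.909 × 0.02907 × 103.4 = 73.031186663424
For no arbitrage the full-cycle product must be 1, so the missing rate is 1 / 73.031186663424 ≈ 0.0136928.

0.01369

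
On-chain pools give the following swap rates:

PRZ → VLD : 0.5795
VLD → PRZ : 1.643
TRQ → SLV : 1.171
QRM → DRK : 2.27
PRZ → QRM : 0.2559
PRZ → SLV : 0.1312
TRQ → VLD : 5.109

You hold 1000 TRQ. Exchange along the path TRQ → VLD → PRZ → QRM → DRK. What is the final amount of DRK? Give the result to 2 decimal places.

1000 TRQ × 5.109 = 5109 VLD
5109 VLD × 1.643 = 8394.087 PRZ
8394.087 PRZ × 0.2559 = 2148.0468633 QRM
2148.0468633 QRM × 2.27 = 4876.066379691 DRK

4876.07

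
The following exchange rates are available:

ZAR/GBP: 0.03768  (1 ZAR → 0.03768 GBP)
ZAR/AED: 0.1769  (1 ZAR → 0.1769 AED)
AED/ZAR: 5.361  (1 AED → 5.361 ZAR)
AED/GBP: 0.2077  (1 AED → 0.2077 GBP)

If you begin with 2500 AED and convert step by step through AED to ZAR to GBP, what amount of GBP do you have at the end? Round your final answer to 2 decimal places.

505.01

2500 AED × 5.361 = 13402.5 ZAR
13402.5 ZAR × 0.03768 = 505.0062 GBP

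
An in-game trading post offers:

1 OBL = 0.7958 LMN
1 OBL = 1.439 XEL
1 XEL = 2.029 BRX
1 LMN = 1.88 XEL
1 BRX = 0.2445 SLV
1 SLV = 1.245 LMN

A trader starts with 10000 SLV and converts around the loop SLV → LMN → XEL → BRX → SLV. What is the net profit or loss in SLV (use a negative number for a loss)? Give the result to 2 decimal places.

1611.49

10000 SLV × 1.245 = 12450 LMN
12450 LMN × 1.88 = 23406 XEL
23406 XEL × 2.029 = 47490.774 BRX
47490.774 BRX × 0.2445 = 11611.494243 SLV
Net change: 11611.494243 − 10000 = 1611.494243 SLV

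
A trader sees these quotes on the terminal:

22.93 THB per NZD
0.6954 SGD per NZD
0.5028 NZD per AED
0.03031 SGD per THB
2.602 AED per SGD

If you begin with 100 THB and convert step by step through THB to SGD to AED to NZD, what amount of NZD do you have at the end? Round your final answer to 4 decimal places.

3.9654

100 THB × 0.03031 = 3.031 SGD
3.031 SGD × 2.602 = 7.886662 AED
7.886662 AED × 0.5028 = 3.9654136536 NZD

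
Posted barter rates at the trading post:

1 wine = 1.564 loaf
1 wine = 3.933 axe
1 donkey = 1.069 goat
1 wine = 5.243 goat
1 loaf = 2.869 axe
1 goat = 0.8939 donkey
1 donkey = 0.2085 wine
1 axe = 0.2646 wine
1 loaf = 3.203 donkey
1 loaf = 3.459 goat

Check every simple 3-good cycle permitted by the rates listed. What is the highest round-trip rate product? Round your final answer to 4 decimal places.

1.1873

loaf→axe→wine→loaf: 2.869 × 0.2646 × 1.564 = 1.18729
loaf→donkey→wine→loaf: 3.203 × 0.2085 × 1.564 = 1.04448
goat→donkey→wine→goat: 0.8939 × 0.2085 × 5.243 = 0.97718
Maximum is loaf→axe→wine→loaf at 1.1873; arbitrage exists.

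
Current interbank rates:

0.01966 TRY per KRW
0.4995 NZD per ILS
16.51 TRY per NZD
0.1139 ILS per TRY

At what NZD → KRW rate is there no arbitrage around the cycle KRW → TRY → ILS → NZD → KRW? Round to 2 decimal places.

894.04

Known legs of the cycle: 0.01966 × 0.1139 × 0.4995 = 0.001118517363
For no arbitrage the full-cycle product must be 1, so the missing rate is 1 / 0.001118517363 ≈ 894.0407.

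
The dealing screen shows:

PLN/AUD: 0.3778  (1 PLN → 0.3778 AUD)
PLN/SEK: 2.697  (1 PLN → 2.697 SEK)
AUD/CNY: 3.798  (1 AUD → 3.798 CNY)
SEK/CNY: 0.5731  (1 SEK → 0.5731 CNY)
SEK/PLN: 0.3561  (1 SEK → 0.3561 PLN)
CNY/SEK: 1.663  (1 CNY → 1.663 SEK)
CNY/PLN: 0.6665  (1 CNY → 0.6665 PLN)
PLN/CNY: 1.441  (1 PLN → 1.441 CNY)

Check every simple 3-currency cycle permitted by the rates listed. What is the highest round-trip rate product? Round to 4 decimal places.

1.0302

CNY→PLN→SEK→CNY: 0.6665 × 2.697 × 0.5731 = 1.03018
CNY→PLN→AUD→CNY: 0.6665 × 0.3778 × 3.798 = 0.95635
CNY→SEK→PLN→CNY: 1.663 × 0.3561 × 1.441 = 0.85335
Maximum is CNY→PLN→SEK→CNY at 1.0302; arbitrage exists.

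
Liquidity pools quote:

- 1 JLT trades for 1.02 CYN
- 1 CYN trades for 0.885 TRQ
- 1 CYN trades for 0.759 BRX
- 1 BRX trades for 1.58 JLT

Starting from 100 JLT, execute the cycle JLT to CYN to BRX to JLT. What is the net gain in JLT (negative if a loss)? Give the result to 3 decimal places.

22.320

100 JLT × 1.02 = 102 CYN
102 CYN × 0.759 = 77.418 BRX
77.418 BRX × 1.58 = 122.32044 JLT
Net change: 122.32044 − 100 = 22.32044 JLT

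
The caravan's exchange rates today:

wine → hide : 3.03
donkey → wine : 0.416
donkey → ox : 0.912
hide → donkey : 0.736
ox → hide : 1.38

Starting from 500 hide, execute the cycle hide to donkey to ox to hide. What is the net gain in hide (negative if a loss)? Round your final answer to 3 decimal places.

500 hide × 0.736 = 368 donkey
368 donkey × 0.912 = 335.616 ox
335.616 ox × 1.38 = 463.15008 hide
Net change: 463.15008 − 500 = -36.84992 hide

-36.850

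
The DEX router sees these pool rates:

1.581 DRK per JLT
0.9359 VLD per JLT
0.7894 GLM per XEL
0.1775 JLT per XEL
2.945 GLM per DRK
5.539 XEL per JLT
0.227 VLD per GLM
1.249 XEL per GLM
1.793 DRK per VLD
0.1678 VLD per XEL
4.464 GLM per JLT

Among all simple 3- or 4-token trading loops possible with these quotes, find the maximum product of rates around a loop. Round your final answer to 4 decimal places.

1.1986

GLM→VLD→DRK→GLM: 0.227 × 1.793 × 2.945 = 1.19865
GLM→XEL→VLD→DRK→GLM: 1.249 × 0.1678 × 1.793 × 2.945 = 1.10667
JLT→DRK→GLM→XEL→JLT: 1.581 × 2.945 × 1.249 × 0.1775 = 1.03223
JLT→GLM→XEL→JLT: 4.464 × 1.249 × 0.1775 = 0.98966
Maximum is GLM→VLD→DRK→GLM at 1.1986; arbitrage exists.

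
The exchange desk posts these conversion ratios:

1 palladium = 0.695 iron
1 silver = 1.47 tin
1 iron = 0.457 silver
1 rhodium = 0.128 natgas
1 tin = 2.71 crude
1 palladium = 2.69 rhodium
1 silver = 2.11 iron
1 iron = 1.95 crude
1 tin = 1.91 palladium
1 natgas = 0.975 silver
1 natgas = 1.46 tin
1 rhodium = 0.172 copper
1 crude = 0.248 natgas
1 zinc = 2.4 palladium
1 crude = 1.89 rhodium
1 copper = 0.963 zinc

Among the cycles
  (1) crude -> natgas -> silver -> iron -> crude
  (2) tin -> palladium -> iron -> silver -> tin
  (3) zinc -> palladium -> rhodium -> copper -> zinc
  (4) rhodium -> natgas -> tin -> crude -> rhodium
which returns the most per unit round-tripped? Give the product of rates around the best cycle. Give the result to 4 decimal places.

1.0693

(1) 0.248 × 0.975 × 2.11 × 1.95 = 0.99489
(2) 1.91 × 0.695 × 0.457 × 1.47 = 0.89177
(3) 2.4 × 2.69 × 0.172 × 0.963 = 1.06935
(4) 0.128 × 1.46 × 2.71 × 1.89 = 0.95718
Highest is cycle (3) at 1.0693 (>1, arbitrage).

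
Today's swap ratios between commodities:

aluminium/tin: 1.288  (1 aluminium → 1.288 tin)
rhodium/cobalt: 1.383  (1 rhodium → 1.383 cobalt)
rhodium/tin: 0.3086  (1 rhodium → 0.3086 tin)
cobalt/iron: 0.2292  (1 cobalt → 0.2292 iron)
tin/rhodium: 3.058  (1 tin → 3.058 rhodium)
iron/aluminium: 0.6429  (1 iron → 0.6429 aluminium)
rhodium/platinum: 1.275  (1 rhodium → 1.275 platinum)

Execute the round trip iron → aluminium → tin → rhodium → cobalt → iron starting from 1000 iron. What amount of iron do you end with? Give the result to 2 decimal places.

1000 iron × 0.6429 = 642.9 aluminium
642.9 aluminium × 1.288 = 828.0552 tin
828.0552 tin × 3.058 = 2532.1928016 rhodium
2532.1928016 rhodium × 1.383 = 3502.0226446128 cobalt
3502.0226446128 cobalt × 0.2292 = 802.66359014525376 iron

802.66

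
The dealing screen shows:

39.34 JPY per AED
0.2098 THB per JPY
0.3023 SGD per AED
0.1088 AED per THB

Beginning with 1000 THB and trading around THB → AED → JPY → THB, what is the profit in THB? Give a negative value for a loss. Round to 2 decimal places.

1000 THB × 0.1088 = 108.8 AED
108.8 AED × 39.34 = 4280.192 JPY
4280.192 JPY × 0.2098 = 897.9842816 THB
Net change: 897.9842816 − 1000 = -102.0157184 THB

-102.02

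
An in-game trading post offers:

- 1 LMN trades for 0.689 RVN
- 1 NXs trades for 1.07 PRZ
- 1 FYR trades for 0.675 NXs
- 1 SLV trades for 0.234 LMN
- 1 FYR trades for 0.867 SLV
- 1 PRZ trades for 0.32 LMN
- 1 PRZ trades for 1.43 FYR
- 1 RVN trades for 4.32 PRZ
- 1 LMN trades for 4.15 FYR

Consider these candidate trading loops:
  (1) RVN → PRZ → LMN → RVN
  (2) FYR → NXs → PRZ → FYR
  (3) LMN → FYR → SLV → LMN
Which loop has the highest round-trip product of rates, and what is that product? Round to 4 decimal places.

(1) 4.32 × 0.32 × 0.689 = 0.95247
(2) 0.675 × 1.07 × 1.43 = 1.03282
(3) 4.15 × 0.867 × 0.234 = 0.84194
Highest is cycle (2) at 1.0328 (>1, arbitrage).

1.0328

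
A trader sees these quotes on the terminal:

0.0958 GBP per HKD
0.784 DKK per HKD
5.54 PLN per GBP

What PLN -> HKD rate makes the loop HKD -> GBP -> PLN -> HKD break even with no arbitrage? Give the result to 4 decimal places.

Known legs of the cycle: 0.0958 × 5.54 = 0.530732
For no arbitrage the full-cycle product must be 1, so the missing rate is 1 / 0.530732 ≈ 1.884190.

1.8842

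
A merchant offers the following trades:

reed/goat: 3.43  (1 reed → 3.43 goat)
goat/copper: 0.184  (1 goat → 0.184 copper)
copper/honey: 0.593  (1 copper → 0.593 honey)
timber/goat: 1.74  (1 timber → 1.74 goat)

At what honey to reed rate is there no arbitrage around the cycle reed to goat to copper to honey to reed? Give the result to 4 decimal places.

Known legs of the cycle: 3.43 × 0.184 × 0.593 = 0.37425416
For no arbitrage the full-cycle product must be 1, so the missing rate is 1 / 0.37425416 ≈ 2.671981.

2.6720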